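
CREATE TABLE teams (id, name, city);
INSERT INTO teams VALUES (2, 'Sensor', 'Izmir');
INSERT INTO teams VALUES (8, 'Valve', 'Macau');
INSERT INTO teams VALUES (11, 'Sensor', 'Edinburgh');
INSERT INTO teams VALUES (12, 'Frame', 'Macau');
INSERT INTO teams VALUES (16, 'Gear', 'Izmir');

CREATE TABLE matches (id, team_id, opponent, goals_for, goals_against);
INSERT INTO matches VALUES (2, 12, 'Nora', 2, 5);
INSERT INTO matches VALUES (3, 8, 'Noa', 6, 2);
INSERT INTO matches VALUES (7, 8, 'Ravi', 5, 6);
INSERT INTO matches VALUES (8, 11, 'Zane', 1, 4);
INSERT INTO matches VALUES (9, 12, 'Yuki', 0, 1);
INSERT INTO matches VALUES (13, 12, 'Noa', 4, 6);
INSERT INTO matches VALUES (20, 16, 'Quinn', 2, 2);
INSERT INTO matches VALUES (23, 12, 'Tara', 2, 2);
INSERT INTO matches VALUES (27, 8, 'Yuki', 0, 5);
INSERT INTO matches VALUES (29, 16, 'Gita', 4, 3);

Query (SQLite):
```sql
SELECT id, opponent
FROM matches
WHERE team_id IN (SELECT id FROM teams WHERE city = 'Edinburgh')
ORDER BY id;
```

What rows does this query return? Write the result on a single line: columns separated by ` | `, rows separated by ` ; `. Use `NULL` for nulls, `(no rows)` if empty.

8 | Zane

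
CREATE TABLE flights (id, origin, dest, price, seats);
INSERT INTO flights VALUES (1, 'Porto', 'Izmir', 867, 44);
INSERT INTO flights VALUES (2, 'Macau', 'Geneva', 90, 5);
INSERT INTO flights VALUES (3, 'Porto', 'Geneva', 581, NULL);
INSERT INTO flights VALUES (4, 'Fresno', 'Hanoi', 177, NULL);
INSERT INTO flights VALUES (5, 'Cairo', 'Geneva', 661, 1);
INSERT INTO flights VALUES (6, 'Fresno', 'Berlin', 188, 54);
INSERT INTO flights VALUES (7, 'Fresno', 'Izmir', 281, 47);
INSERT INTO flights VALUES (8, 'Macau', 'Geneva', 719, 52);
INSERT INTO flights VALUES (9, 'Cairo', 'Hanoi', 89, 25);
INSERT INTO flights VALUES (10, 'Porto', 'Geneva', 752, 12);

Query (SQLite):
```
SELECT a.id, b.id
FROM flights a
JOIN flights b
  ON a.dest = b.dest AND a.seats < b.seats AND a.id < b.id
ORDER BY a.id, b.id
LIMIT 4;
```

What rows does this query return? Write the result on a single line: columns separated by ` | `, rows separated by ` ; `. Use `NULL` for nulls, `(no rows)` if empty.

1 | 7 ; 2 | 8 ; 2 | 10 ; 5 | 8

Pairs (a,b) with same dest, a.seats < b.seats, a.id < b.id.
dest groups: Berlin:{6} Geneva:{2,3,5,8,10} Hanoi:{4,9} Izmir:{1,7}
Ordered by (a.id, b.id); first 4.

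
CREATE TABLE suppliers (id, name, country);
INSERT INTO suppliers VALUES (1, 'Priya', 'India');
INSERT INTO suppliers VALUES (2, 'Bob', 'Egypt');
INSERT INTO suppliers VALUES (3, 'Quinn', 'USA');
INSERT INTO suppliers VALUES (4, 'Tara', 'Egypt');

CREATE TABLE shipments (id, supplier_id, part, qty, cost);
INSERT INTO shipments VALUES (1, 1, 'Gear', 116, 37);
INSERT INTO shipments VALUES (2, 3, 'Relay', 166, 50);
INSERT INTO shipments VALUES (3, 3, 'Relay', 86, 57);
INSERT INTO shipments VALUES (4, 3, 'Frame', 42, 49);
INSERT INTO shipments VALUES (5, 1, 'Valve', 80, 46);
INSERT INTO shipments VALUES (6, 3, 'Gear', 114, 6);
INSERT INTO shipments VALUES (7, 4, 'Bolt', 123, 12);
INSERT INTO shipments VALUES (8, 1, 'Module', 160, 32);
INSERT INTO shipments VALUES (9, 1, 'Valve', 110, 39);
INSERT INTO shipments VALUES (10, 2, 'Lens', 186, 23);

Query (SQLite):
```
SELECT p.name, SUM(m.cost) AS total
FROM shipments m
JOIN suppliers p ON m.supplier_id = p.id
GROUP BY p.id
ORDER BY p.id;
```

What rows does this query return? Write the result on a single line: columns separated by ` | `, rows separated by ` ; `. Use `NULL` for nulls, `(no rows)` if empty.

Join each shipments row to its suppliers via supplier_id.
Group joined rows by suppliers.id; compute SUM(m.cost) per group.
  1: ids {1, 5, 8, 9} → SUM(m.cost)=154
  2: ids {10} → SUM(m.cost)=23
  3: ids {2, 3, 4, 6} → SUM(m.cost)=162
  4: ids {7} → SUM(m.cost)=12

Priya | 154 ; Bob | 23 ; Quinn | 162 ; Tara | 12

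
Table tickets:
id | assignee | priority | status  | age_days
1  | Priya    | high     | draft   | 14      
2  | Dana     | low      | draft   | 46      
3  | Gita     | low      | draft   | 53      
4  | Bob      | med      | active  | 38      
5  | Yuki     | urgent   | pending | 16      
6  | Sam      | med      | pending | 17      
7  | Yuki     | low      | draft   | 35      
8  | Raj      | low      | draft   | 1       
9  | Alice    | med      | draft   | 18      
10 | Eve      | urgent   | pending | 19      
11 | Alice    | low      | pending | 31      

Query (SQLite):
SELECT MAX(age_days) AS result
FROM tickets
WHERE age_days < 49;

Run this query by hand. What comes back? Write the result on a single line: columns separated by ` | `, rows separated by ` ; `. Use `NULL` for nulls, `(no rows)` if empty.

46

Rows where age_days < 49 → age_days values: [14, 46, 38, 16, 17, 35, 1, 18, 19, 31].
MAX of non-NULL values = 46.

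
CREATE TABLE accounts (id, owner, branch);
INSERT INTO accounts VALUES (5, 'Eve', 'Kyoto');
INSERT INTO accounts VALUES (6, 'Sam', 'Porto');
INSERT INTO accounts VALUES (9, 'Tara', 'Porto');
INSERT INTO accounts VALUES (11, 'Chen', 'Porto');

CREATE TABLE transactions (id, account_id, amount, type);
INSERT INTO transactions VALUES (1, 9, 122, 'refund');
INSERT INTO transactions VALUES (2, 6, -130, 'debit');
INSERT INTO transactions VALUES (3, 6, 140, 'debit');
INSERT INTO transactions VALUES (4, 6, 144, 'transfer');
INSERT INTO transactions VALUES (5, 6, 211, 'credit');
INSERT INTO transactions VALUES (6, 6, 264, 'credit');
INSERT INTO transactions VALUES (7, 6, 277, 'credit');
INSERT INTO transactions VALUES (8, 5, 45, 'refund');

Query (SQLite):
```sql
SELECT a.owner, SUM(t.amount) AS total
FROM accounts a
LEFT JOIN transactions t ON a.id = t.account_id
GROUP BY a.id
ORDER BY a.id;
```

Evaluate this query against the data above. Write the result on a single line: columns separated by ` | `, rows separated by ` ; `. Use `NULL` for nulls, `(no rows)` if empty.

Eve | 45 ; Sam | 906 ; Tara | 122 ; Chen | NULL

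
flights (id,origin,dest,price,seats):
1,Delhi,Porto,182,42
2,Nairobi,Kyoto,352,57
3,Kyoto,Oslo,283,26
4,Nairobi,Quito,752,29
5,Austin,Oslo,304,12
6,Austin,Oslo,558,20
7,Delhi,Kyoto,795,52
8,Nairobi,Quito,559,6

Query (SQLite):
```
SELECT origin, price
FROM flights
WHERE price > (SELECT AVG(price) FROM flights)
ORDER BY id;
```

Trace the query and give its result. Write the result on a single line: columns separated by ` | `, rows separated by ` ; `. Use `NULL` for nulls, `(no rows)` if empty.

Scalar subquery: AVG(price) over all flights rows = 473.125.
Keep rows where price > that value.

Nairobi | 752 ; Austin | 558 ; Delhi | 795 ; Nairobi | 559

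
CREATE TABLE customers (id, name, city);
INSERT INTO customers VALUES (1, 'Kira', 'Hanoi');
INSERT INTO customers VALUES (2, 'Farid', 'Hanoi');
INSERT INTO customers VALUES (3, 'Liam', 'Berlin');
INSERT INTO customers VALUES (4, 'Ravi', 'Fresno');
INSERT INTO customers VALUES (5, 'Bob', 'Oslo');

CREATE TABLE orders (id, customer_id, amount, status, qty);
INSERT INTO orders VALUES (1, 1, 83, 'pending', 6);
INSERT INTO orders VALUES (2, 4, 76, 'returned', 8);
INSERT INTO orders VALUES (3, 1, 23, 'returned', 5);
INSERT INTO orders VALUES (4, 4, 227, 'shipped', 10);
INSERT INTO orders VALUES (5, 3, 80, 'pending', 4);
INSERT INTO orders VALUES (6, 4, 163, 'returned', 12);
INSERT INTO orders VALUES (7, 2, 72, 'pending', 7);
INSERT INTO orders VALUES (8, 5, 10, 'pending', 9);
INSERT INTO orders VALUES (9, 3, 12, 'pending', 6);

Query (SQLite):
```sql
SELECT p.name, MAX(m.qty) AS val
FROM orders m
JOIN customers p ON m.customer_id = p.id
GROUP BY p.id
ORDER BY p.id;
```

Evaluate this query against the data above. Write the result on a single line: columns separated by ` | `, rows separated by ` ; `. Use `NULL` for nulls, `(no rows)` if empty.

Join each orders row to its customers via customer_id.
Group joined rows by customers.id; compute MAX(m.qty) per group.
  1: ids {1, 3} → MAX(m.qty)=6
  2: ids {7} → MAX(m.qty)=7
  3: ids {5, 9} → MAX(m.qty)=6
  4: ids {2, 4, 6} → MAX(m.qty)=12
  5: ids {8} → MAX(m.qty)=9

Kira | 6 ; Farid | 7 ; Liam | 6 ; Ravi | 12 ; Bob | 9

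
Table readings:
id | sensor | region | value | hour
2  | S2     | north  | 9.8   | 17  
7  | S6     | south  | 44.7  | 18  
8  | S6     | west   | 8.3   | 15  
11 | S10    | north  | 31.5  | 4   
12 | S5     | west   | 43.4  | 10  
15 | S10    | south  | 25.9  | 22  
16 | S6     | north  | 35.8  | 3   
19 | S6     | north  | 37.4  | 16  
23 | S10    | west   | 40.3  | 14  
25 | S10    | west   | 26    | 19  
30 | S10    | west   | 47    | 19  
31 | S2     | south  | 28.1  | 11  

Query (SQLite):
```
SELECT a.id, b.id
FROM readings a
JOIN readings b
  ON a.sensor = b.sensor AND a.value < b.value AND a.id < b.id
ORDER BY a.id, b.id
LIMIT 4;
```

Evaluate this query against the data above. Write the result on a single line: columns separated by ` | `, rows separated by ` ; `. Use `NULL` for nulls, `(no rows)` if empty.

2 | 31 ; 8 | 16 ; 8 | 19 ; 11 | 23

Pairs (a,b) with same sensor, a.value < b.value, a.id < b.id.
sensor groups: S10:{11,15,23,25,30} S2:{2,31} S5:{12} S6:{7,8,16,19}
Ordered by (a.id, b.id); first 4.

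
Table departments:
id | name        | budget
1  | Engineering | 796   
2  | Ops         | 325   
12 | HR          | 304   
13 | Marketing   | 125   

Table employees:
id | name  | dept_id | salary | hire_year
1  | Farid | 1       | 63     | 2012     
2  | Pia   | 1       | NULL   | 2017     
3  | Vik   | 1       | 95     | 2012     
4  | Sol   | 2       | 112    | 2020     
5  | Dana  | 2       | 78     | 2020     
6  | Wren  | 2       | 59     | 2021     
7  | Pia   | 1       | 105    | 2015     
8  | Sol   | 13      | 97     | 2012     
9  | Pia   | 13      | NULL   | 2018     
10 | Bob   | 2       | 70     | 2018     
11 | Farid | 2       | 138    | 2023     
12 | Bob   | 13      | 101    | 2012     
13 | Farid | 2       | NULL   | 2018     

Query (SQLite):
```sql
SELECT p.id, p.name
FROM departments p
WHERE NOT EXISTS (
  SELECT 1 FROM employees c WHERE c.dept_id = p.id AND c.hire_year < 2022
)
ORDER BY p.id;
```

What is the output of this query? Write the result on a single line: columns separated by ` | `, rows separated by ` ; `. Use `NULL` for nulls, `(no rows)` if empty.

For each departments row, check whether any employees with matching dept_id has hire_year < 2022.
Keep rows where that is false.

12 | HR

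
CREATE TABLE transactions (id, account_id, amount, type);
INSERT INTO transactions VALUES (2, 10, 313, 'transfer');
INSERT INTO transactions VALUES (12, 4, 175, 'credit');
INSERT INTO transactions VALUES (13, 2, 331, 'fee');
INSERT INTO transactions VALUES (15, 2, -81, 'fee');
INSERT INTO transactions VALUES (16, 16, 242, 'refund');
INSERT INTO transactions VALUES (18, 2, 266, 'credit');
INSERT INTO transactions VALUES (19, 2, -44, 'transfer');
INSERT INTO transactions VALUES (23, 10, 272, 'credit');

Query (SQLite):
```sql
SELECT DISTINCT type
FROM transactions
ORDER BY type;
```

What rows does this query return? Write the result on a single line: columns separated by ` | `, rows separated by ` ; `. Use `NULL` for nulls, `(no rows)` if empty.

Collect distinct type values from transactions.

credit ; fee ; refund ; transfer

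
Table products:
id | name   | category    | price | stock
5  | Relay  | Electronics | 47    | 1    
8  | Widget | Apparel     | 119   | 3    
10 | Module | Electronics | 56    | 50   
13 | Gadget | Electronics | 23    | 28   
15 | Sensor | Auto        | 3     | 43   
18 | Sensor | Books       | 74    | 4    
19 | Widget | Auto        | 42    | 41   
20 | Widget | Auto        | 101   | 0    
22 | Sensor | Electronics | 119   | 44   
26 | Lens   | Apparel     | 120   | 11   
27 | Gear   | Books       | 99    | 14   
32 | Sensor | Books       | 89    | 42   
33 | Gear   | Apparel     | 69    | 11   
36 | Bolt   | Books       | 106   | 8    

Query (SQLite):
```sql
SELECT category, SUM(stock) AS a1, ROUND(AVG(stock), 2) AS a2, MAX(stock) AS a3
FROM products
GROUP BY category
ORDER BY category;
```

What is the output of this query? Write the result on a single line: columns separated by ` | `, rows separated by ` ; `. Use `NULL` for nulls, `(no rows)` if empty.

Apparel | 25 | 8.33 | 11 ; Auto | 84 | 28 | 43 ; Books | 68 | 17 | 42 ; Electronics | 123 | 30.75 | 50

Group products by category.
Per group compute: SUM(stock), ROUND(AVG(stock), 2), MAX(stock).
  Apparel: ids {8, 26, 33} → SUM(stock)=25, ROUND(AVG(stock), 2)=8.33, MAX(stock)=11
  Auto: ids {15, 19, 20} → SUM(stock)=84, ROUND(AVG(stock), 2)=28, MAX(stock)=43
  Books: ids {18, 27, 32, 36} → SUM(stock)=68, ROUND(AVG(stock), 2)=17, MAX(stock)=42
  Electronics: ids {5, 10, 13, 22} → SUM(stock)=123, ROUND(AVG(stock), 2)=30.75, MAX(stock)=50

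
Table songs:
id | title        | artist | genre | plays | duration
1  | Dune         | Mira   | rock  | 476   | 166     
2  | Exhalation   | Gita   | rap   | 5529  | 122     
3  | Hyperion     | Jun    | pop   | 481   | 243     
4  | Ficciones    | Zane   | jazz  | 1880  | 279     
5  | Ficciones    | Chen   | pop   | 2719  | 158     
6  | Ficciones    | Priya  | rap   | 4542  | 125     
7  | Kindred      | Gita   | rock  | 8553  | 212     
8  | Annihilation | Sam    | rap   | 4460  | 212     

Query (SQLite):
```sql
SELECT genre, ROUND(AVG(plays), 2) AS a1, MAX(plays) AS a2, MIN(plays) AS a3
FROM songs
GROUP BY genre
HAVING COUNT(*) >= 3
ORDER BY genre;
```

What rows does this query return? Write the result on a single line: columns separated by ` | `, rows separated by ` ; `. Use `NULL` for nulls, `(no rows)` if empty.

Group songs by genre.
Per group compute: ROUND(AVG(plays), 2), MAX(plays), MIN(plays).
HAVING: drop groups with fewer than 3 rows.
  jazz: ids {4} → ROUND(AVG(plays), 2)=1880, MAX(plays)=1880, MIN(plays)=1880
  pop: ids {3, 5} → ROUND(AVG(plays), 2)=1600, MAX(plays)=2719, MIN(plays)=481
  rap: ids {2, 6, 8} → ROUND(AVG(plays), 2)=4843.67, MAX(plays)=5529, MIN(plays)=4460
  rock: ids {1, 7} → ROUND(AVG(plays), 2)=4514.5, MAX(plays)=8553, MIN(plays)=476

rap | 4843.67 | 5529 | 4460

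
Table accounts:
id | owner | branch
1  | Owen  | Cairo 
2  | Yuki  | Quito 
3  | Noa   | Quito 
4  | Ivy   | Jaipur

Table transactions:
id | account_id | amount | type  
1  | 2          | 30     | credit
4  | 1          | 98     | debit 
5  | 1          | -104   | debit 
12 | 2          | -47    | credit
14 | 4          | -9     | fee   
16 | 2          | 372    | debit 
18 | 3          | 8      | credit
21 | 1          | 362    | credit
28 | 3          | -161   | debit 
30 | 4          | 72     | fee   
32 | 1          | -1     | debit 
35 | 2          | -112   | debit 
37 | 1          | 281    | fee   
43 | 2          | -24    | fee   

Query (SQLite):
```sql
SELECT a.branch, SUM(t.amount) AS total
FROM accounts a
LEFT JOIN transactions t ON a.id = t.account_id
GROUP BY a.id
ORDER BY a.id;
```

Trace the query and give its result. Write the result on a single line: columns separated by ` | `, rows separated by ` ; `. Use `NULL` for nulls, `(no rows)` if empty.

Cairo | 636 ; Quito | 219 ; Quito | -153 ; Jaipur | 63

LEFT JOIN keeps every accounts row; unmatched ones get NULL for transactions columns.
Group by accounts.id and compute SUM(t.amount). SUM over an all-NULL group is NULL.
  1: ids {4, 5, 21, 32, 37} → SUM(t.amount)=636
  2: ids {1, 12, 16, 35, 43} → SUM(t.amount)=219
  3: ids {18, 28} → SUM(t.amount)=-153
  4: ids {14, 30} → SUM(t.amount)=63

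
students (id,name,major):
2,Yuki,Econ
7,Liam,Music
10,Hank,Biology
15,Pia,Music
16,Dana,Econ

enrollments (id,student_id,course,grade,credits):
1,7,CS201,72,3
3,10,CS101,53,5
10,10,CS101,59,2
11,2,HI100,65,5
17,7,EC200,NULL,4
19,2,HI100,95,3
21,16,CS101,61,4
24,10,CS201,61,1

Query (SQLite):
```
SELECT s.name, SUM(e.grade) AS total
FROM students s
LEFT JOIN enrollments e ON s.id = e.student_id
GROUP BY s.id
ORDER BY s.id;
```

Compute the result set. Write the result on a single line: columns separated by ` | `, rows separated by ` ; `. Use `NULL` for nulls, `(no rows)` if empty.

Yuki | 160 ; Liam | 72 ; Hank | 173 ; Pia | NULL ; Dana | 61

LEFT JOIN keeps every students row; unmatched ones get NULL for enrollments columns.
Group by students.id and compute SUM(e.grade). SUM over an all-NULL group is NULL.
  2: ids {11, 19} → SUM(e.grade)=160
  7: ids {1, 17} → SUM(e.grade)=72
  10: ids {3, 10, 24} → SUM(e.grade)=173
  15: ids {—} → SUM(e.grade)=NULL
  16: ids {21} → SUM(e.grade)=61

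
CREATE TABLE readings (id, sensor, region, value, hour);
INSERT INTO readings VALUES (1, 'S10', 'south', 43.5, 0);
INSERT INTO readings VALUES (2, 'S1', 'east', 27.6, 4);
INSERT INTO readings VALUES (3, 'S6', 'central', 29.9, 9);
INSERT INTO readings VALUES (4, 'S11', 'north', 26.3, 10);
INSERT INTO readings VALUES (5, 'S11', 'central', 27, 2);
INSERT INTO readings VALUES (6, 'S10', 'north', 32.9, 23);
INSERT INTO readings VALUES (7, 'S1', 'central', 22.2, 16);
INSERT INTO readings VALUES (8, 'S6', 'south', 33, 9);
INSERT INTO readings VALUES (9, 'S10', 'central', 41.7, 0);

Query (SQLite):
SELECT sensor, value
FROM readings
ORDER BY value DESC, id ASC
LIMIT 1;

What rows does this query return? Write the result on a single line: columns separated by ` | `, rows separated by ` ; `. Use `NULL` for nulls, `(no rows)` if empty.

Sort by value desc, tiebreak id asc: (43.5, id=1), (41.7, id=9), (33, id=8), (32.9, id=6) …. Take first 1.

S10 | 43.5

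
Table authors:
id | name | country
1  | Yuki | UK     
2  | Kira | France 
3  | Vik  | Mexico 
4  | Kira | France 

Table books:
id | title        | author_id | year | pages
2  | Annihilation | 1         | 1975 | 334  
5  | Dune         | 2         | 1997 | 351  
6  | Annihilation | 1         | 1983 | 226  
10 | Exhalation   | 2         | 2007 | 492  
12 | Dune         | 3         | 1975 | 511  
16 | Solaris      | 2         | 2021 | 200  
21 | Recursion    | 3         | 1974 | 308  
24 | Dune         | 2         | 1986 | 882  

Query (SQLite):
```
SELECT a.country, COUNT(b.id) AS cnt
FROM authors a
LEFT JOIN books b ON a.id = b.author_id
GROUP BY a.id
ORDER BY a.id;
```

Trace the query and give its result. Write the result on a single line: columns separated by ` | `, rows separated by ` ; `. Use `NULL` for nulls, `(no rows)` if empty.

LEFT JOIN keeps every authors row; unmatched ones get NULL for books columns.
Group by authors.id and compute COUNT(b.id). COUNT(col) of an all-NULL group is 0.
  1: ids {2, 6} → COUNT(b.id)=2
  2: ids {5, 10, 16, 24} → COUNT(b.id)=4
  3: ids {12, 21} → COUNT(b.id)=2
  4: ids {—} → COUNT(b.id)=0

UK | 2 ; France | 4 ; Mexico | 2 ; France | 0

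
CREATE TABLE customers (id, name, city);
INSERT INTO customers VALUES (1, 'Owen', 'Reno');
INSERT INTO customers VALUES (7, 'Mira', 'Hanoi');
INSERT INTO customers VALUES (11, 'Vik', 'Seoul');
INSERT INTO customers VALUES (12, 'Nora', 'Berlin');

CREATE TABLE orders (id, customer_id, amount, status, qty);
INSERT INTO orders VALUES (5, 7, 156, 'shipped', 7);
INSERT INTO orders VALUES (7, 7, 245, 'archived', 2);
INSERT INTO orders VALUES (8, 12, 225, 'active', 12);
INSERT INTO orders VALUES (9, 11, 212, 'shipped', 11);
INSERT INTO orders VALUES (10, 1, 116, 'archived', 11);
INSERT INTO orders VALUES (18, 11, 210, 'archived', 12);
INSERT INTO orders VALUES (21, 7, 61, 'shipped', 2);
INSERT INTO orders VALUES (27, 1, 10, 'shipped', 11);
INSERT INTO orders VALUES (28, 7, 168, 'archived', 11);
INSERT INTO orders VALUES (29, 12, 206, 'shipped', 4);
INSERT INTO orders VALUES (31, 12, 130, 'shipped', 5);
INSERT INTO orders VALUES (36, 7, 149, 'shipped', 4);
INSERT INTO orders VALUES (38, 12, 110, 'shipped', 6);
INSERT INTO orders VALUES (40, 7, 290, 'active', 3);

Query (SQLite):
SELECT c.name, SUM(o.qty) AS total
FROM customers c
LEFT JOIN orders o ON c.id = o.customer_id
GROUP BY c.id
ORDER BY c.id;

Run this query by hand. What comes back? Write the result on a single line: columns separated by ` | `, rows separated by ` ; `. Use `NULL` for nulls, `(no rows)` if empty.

Owen | 22 ; Mira | 29 ; Vik | 23 ; Nora | 27

LEFT JOIN keeps every customers row; unmatched ones get NULL for orders columns.
Group by customers.id and compute SUM(o.qty). SUM over an all-NULL group is NULL.
  1: ids {10, 27} → SUM(o.qty)=22
  7: ids {5, 7, 21, 28, 36, 40} → SUM(o.qty)=29
  11: ids {9, 18} → SUM(o.qty)=23
  12: ids {8, 29, 31, 38} → SUM(o.qty)=27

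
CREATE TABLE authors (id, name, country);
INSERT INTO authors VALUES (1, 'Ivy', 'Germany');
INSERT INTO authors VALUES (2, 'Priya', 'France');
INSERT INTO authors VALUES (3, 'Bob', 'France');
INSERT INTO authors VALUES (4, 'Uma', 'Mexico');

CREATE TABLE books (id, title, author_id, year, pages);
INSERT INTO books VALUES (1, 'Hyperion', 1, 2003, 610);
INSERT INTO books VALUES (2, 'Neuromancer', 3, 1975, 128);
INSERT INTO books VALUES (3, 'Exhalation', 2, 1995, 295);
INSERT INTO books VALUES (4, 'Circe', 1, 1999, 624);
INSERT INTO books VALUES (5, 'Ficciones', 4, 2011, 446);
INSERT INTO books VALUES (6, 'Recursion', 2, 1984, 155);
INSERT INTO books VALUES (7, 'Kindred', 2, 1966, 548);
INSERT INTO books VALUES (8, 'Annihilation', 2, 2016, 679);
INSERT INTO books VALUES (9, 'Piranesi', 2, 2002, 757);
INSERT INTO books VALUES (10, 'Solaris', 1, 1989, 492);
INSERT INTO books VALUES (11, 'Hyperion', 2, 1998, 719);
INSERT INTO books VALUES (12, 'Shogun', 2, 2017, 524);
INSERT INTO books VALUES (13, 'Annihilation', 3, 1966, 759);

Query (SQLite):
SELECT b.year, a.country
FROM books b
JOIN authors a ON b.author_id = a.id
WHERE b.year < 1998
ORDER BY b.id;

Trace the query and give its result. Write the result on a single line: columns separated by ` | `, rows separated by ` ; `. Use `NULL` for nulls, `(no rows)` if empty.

Each books row matches the authors row where author_id = authors.id.
Then keep rows with b.year < 1998.

1975 | France ; 1995 | France ; 1984 | France ; 1966 | France ; 1989 | Germany ; 1966 | France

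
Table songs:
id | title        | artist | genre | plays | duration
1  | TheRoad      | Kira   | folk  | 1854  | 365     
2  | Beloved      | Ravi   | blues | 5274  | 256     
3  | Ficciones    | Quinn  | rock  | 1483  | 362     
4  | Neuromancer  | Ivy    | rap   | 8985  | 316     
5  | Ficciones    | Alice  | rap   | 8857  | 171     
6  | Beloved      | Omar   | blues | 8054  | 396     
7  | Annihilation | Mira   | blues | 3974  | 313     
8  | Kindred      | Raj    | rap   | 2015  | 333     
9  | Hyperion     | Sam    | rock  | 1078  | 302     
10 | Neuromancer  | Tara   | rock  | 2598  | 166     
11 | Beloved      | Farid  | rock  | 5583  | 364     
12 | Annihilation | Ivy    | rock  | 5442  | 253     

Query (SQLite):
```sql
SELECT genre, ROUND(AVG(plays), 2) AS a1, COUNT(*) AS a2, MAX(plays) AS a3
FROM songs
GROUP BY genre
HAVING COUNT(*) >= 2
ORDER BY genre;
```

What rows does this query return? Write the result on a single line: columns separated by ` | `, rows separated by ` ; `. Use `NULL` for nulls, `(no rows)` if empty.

blues | 5767.33 | 3 | 8054 ; rap | 6619 | 3 | 8985 ; rock | 3236.8 | 5 | 5583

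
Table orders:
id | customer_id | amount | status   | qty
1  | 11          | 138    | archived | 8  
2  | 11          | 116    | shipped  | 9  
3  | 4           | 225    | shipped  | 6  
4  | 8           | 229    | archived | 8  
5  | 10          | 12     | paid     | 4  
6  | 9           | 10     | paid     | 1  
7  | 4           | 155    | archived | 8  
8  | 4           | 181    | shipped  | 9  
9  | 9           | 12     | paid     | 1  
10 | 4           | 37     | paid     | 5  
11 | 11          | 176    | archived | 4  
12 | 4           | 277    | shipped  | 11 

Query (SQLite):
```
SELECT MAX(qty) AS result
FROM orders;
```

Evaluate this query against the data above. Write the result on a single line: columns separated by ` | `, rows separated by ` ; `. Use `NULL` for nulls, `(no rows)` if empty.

11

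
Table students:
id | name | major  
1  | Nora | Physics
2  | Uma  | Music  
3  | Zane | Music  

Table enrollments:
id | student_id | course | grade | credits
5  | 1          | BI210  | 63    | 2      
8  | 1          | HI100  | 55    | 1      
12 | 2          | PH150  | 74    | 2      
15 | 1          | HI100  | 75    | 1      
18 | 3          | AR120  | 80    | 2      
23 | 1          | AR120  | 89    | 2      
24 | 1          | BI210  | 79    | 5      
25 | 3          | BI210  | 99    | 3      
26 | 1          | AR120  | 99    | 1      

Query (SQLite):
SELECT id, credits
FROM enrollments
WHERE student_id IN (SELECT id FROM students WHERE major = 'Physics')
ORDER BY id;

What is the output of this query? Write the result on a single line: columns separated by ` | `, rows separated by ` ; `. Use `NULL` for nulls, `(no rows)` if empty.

5 | 2 ; 8 | 1 ; 15 | 1 ; 23 | 2 ; 24 | 5 ; 26 | 1

Inner query: students.id where major = 'Physics'.
Outer: keep enrollments rows whose student_id is in that set.
Inner query → {1}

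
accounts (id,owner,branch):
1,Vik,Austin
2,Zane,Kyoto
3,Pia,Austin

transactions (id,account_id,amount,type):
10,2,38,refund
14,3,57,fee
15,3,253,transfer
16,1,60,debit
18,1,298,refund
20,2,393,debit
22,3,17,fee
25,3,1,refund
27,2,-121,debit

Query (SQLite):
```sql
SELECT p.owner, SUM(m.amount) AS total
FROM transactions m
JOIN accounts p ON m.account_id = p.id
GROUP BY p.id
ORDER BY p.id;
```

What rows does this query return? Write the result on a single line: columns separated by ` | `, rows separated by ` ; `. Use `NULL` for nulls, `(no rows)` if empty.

Vik | 358 ; Zane | 310 ; Pia | 328

Join each transactions row to its accounts via account_id.
Group joined rows by accounts.id; compute SUM(m.amount) per group.
  1: ids {16, 18} → SUM(m.amount)=358
  2: ids {10, 20, 27} → SUM(m.amount)=310
  3: ids {14, 15, 22, 25} → SUM(m.amount)=328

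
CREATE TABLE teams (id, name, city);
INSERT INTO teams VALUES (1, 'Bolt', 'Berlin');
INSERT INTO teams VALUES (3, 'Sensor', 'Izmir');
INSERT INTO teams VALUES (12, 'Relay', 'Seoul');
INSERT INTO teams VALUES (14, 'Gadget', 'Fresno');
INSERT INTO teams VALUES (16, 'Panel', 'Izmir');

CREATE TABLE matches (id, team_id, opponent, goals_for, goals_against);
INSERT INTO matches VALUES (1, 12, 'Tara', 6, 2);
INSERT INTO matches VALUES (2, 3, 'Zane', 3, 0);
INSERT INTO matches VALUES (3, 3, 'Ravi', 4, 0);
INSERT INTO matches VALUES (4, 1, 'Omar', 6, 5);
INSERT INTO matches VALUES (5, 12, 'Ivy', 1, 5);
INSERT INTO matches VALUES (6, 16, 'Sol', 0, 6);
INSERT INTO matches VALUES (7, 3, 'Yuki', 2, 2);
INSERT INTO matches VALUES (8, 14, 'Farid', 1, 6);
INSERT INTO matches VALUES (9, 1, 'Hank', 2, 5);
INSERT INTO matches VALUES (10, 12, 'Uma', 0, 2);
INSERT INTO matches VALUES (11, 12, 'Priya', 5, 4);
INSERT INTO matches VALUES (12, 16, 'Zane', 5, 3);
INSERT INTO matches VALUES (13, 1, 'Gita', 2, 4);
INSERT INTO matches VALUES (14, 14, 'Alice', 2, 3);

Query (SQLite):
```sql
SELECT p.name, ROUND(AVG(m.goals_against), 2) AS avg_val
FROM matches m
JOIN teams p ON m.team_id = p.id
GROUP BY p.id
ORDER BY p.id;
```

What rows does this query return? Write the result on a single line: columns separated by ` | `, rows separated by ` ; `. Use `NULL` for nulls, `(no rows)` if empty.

Bolt | 4.67 ; Sensor | 0.67 ; Relay | 3.25 ; Gadget | 4.5 ; Panel | 4.5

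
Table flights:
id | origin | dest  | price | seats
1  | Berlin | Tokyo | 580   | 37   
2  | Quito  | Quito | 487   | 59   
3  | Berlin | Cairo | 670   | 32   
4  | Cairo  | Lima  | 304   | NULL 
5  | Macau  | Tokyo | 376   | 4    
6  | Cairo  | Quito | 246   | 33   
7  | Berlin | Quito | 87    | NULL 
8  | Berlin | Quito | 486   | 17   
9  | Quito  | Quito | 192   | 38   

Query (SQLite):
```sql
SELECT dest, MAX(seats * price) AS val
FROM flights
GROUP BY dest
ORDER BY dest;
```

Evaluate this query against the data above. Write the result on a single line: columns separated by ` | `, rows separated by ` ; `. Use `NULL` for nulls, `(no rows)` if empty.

For each row compute seats * price.
Group by dest; take MAX of the expression per group.
  Cairo: ids {3} → MAX(seats * price)=21440
  Lima: ids {4} → MAX(seats * price)=NULL
  Quito: ids {2, 6, 7, 8, 9} → MAX(seats * price)=28733
  Tokyo: ids {1, 5} → MAX(seats * price)=21460

Cairo | 21440 ; Lima | NULL ; Quito | 28733 ; Tokyo | 21460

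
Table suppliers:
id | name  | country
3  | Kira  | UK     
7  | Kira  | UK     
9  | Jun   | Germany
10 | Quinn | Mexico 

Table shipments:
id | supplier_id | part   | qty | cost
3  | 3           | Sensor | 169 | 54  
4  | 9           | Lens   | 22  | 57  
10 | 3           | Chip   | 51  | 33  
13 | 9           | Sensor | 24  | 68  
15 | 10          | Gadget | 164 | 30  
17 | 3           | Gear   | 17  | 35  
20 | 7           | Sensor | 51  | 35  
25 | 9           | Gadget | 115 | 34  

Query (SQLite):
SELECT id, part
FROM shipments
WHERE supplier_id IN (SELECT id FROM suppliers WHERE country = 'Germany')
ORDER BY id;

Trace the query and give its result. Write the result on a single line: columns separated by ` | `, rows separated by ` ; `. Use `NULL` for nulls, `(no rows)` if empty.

Inner query: suppliers.id where country = 'Germany'.
Outer: keep shipments rows whose supplier_id is in that set.
Inner query → {9}

4 | Lens ; 13 | Sensor ; 25 | Gadget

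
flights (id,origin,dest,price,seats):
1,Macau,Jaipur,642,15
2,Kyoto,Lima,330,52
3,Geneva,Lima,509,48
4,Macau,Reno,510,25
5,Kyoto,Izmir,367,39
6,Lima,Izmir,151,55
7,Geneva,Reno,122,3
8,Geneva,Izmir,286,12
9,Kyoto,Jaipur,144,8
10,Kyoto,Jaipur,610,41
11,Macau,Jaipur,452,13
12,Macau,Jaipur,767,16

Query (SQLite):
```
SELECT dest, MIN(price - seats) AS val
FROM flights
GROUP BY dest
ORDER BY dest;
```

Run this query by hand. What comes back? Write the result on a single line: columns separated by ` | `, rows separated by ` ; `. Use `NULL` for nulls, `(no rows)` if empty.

For each row compute price - seats.
Group by dest; take MIN of the expression per group.
  Izmir: ids {5, 6, 8} → MIN(price - seats)=96
  Jaipur: ids {1, 9, 10, 11, 12} → MIN(price - seats)=136
  Lima: ids {2, 3} → MIN(price - seats)=278
  Reno: ids {4, 7} → MIN(price - seats)=119

Izmir | 96 ; Jaipur | 136 ; Lima | 278 ; Reno | 119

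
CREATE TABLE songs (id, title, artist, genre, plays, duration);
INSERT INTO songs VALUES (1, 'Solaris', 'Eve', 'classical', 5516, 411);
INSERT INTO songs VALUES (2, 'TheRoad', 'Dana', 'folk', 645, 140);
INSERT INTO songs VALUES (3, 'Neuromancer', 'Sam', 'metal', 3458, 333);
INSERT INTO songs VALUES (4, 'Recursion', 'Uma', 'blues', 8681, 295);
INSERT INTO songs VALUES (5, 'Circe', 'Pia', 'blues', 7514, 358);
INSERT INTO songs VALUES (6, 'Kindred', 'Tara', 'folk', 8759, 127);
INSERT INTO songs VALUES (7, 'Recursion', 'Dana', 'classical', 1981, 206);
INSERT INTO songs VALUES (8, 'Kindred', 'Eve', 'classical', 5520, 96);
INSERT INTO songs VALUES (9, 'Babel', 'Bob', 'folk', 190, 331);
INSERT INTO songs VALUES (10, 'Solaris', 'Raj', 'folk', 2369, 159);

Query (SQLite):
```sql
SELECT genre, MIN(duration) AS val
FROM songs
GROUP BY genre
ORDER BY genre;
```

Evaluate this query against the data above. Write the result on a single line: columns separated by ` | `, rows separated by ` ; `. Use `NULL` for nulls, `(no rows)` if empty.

blues | 295 ; classical | 96 ; folk | 127 ; metal | 333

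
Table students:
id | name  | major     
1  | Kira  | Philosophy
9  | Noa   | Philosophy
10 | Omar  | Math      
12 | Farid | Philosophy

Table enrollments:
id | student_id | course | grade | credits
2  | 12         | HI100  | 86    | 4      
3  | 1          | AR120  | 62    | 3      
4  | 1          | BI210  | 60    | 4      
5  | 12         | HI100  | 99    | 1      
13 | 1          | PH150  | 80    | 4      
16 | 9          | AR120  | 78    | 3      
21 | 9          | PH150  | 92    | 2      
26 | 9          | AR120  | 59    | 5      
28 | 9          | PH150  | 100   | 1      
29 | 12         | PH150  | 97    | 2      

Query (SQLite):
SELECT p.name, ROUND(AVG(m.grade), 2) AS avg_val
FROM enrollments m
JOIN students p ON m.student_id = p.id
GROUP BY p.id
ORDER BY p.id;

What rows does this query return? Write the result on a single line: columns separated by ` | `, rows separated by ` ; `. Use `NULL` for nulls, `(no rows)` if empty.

Join each enrollments row to its students via student_id.
Group joined rows by students.id; compute ROUND(AVG(m.grade), 2) per group.
  1: ids {3, 4, 13} → ROUND(AVG(m.grade), 2)=67.33
  9: ids {16, 21, 26, 28} → ROUND(AVG(m.grade), 2)=82.25
  12: ids {2, 5, 29} → ROUND(AVG(m.grade), 2)=94

Kira | 67.33 ; Noa | 82.25 ; Farid | 94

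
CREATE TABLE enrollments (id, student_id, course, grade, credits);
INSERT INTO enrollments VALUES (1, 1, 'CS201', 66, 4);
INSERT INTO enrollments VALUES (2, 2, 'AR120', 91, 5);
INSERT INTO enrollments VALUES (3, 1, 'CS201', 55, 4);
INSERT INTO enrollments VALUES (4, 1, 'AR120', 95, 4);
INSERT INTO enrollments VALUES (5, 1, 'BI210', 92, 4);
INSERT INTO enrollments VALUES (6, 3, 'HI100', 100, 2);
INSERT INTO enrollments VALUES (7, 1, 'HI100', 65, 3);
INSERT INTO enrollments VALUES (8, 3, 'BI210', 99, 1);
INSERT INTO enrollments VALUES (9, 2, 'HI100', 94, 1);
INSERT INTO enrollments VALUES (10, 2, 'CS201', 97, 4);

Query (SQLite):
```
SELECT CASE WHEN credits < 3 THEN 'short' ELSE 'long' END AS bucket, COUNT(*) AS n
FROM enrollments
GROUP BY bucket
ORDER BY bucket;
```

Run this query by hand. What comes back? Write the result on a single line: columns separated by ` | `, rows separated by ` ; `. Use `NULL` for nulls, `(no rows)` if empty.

long | 7 ; short | 3

Bucket rows by credits < 3 → 'short' else 'long'; count each bucket.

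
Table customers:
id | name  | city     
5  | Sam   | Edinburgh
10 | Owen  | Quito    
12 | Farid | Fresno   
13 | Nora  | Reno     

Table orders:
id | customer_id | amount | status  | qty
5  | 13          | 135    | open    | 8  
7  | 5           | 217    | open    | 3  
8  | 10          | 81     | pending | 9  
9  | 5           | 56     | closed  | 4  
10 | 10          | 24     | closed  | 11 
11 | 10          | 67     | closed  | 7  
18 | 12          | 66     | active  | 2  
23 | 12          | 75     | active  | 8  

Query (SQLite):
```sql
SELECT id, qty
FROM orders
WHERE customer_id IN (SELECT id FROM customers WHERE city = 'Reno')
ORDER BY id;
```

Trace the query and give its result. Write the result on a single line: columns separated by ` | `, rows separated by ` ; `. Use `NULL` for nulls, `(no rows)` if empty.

5 | 8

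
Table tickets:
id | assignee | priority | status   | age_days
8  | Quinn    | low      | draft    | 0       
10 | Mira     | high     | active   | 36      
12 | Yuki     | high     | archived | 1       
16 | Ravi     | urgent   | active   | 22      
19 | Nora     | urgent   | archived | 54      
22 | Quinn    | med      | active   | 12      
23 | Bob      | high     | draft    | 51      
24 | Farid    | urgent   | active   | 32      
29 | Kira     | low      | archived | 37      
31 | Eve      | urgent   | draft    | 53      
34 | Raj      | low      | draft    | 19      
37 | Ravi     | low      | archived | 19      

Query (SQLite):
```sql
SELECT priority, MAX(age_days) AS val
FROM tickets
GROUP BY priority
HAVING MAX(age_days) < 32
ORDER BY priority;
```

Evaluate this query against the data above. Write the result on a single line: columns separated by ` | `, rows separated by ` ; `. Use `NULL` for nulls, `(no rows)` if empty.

med | 12

Partition tickets by priority; compute MAX(age_days) within each group.
HAVING: keep groups where MAX(age_days) < 32.
  high: ids {10, 12, 23} → MAX(age_days)=51
  low: ids {8, 29, 34, 37} → MAX(age_days)=37
  med: ids {22} → MAX(age_days)=12
  urgent: ids {16, 19, 24, 31} → MAX(age_days)=54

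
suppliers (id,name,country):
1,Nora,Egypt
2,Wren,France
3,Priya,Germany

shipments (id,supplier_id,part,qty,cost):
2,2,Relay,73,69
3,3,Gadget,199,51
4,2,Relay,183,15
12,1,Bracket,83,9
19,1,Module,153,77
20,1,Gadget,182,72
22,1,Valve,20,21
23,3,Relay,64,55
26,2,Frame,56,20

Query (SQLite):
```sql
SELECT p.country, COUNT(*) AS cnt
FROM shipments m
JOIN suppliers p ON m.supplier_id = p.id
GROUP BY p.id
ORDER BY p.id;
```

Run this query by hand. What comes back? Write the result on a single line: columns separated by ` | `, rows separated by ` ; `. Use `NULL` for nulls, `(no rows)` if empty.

Egypt | 4 ; France | 3 ; Germany | 2

Join each shipments row to its suppliers via supplier_id.
Group joined rows by suppliers.id; compute COUNT(*) per group.
  1: ids {12, 19, 20, 22} → COUNT(*)=4
  2: ids {2, 4, 26} → COUNT(*)=3
  3: ids {3, 23} → COUNT(*)=2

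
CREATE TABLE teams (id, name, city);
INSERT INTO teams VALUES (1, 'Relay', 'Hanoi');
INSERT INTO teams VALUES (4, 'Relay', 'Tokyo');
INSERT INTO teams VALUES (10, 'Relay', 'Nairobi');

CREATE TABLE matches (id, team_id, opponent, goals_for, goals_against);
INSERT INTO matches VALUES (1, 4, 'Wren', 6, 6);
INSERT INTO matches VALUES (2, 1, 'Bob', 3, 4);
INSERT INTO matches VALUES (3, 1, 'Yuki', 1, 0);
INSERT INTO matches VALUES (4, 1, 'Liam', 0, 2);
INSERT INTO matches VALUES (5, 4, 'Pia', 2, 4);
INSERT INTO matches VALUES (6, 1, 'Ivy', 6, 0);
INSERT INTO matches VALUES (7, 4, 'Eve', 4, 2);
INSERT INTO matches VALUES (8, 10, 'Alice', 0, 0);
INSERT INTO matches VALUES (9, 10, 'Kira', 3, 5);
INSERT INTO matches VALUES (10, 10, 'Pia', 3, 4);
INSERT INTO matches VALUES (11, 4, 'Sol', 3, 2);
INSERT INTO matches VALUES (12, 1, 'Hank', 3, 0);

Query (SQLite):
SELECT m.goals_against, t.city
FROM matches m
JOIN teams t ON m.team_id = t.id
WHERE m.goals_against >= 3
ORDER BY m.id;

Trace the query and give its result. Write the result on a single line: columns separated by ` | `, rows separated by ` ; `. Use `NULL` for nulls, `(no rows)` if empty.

6 | Tokyo ; 4 | Hanoi ; 4 | Tokyo ; 5 | Nairobi ; 4 | Nairobi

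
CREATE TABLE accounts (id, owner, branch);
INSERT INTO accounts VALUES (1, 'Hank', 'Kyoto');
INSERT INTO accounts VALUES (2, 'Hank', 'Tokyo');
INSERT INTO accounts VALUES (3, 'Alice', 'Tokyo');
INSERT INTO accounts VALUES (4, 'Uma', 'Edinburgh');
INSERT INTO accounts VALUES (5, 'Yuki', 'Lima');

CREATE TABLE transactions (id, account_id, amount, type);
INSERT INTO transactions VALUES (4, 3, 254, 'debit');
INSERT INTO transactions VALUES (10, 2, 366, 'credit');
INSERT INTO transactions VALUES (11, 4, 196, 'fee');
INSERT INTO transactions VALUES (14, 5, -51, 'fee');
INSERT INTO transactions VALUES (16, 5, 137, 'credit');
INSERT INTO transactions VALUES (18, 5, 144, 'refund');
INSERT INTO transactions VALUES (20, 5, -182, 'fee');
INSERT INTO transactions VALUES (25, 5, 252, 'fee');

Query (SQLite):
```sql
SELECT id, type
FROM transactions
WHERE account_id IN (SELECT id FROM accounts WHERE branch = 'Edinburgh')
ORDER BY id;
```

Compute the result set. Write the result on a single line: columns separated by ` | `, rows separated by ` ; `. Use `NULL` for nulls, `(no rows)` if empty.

11 | fee

Inner query: accounts.id where branch = 'Edinburgh'.
Outer: keep transactions rows whose account_id is in that set.
Inner query → {4}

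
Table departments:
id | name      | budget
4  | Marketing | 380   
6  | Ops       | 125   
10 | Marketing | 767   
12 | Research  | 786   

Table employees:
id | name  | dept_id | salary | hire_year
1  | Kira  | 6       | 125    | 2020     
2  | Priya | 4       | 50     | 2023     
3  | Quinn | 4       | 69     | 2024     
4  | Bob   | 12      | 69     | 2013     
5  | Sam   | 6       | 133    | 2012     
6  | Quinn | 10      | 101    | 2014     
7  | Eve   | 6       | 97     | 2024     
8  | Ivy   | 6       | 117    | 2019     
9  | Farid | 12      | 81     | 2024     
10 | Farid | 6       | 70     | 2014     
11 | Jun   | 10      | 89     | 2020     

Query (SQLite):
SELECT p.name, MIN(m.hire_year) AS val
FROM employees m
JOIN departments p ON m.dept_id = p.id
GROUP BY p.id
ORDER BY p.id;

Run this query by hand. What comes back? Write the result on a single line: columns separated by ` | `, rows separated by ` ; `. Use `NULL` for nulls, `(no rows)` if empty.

Marketing | 2023 ; Ops | 2012 ; Marketing | 2014 ; Research | 2013

Join each employees row to its departments via dept_id.
Group joined rows by departments.id; compute MIN(m.hire_year) per group.
  4: ids {2, 3} → MIN(m.hire_year)=2023
  6: ids {1, 5, 7, 8, 10} → MIN(m.hire_year)=2012
  10: ids {6, 11} → MIN(m.hire_year)=2014
  12: ids {4, 9} → MIN(m.hire_year)=2013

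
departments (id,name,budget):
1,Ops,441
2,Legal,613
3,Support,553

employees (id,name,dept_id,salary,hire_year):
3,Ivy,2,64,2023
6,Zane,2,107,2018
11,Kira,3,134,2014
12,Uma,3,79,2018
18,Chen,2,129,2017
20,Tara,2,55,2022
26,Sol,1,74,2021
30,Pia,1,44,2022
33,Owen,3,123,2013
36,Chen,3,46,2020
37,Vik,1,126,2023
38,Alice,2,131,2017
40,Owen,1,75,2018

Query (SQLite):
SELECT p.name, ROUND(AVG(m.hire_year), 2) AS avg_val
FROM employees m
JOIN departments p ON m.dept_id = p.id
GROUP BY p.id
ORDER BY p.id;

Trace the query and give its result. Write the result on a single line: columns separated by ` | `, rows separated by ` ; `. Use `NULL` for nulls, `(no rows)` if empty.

Join each employees row to its departments via dept_id.
Group joined rows by departments.id; compute ROUND(AVG(m.hire_year), 2) per group.
  1: ids {26, 30, 37, 40} → ROUND(AVG(m.hire_year), 2)=2021
  2: ids {3, 6, 18, 20, 38} → ROUND(AVG(m.hire_year), 2)=2019.4
  3: ids {11, 12, 33, 36} → ROUND(AVG(m.hire_year), 2)=2016.25

Ops | 2021 ; Legal | 2019.4 ; Support | 2016.25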